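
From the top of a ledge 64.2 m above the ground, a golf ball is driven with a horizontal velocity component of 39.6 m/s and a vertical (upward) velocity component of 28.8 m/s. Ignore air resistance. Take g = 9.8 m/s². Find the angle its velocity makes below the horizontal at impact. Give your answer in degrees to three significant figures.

49.1°

The projectile lands when y = 64.2 + (28.80) t − ½·9.80·t² = 0. Positive root: t = (28.80 + √(28.80² + 2·9.80·64.2)) / 9.80 = (28.80 + 45.69) / 9.80 = 7.601 s.
At impact: v_y = v_y0 − g t = −45.69 m/s; vₓ = 39.60 m/s.
Angle below horizontal: arctan(|v_y|/vₓ) = arctan(45.69/39.60) = 49.09°.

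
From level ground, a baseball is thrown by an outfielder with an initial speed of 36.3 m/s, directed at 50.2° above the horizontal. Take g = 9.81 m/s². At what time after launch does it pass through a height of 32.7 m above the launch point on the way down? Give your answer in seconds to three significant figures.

4.03 s

Resolve: vₓ = 36.30 cos 50.2° = 23.24 m/s and v_y0 = 36.30 sin 50.2° = 27.89 m/s.
Set y = v_y0 t − ½ g t² = 32.7: 4.905 t² − 27.89 t + 32.7 = 0.
Quadratic formula: t = (27.89 ± √136.21) / 9.81 = (27.89 ± 11.67) / 9.81 → t = 1.653 s or 4.033 s.
The descending-branch root is 4.033 s.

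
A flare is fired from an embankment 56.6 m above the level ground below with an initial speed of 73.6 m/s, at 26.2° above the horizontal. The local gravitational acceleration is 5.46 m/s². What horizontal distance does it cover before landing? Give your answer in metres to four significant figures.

887.9 m

Components: vₓ = 73.60 cos 26.2° = 66.04 m/s, v_y0 = 73.60 sin 26.2° = 32.49 m/s.
Vertical motion (up positive, ground at y = 0): 2.730 t² − (32.49) t − 56.6 = 0, so t = (32.49 + √(32.49² + 2·5.46·56.6)) / 5.46 = (32.49 + 40.91) / 5.46 = 13.44 s.
Horizontal distance: R = vₓ t = 66.04 × 13.44 = 887.9 m.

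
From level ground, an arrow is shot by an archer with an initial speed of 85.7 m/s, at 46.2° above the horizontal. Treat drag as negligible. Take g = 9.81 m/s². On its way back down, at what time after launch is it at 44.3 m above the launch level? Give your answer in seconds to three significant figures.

11.8 s

Components: vₓ = 85.70 cos 46.2° = 59.32 m/s, v_y0 = 85.70 sin 46.2° = 61.85 m/s.
Height y(t) = 61.85 t − 4.905 t² = 44.3 gives 4.905 t² − 61.85 t + 44.3 = 0.
t = [61.85 ± √(61.85² − 2·9.81·44.3)] / 9.81 = (61.85 ± 54.38) / 9.81, so t = 0.7623 s or t = 11.85 s.
The descending-branch root is 11.85 s.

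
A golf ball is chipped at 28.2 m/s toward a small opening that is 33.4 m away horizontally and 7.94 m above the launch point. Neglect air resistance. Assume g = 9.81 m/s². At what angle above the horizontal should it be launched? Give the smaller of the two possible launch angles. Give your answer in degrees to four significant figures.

Trajectory: y = x tanθ − g x² (1 + tan²θ)/(2v₀²). With x = 33.4, y = 7.94, v₀ = 28.2, g = 9.81:
6.881 tan²θ − 33.4 tanθ + (14.82) = 0.
tanθ = [33.4 ± √(33.4² − 4 × 6.881 × (14.82))] / (2 × 6.881) = (33.4 ± 26.60) / 13.76, giving tanθ = 0.4940 or 4.360.
θ = 26.29° or 77.08°; the smaller is 26.29°.

26.29°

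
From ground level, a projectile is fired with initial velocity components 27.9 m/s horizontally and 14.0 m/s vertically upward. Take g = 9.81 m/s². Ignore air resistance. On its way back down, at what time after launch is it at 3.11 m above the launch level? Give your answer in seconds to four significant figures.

2.611 s

Height y(t) = 14.00 t − 4.905 t² = 3.11 gives 4.905 t² − 14.00 t + 3.11 = 0.
t = [14.00 ± √(14.00² − 2·9.81·3.11)] / 9.81 = (14.00 ± 11.62) / 9.81, so t = 0.2428 s or t = 2.611 s.
The descending-branch root is 2.611 s.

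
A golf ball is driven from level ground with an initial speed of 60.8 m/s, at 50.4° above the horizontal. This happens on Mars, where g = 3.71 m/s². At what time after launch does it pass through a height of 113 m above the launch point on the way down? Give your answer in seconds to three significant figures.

Horizontal component vₓ = 60.80 cos 50.4° = 38.76 m/s; vertical v_y0 = 60.80 sin 50.4° = 46.85 m/s.
Require v_y0 t − ½ g t² = 113, i.e. 1.855 t² − 46.85 t + 113 = 0.
Quadratic formula: t = (46.85 ± √1356.2) / 3.71 = (46.85 ± 36.83) / 3.71 → t = 2.701 s or 22.55 s.
The descending-branch root is 22.55 s.

22.6 s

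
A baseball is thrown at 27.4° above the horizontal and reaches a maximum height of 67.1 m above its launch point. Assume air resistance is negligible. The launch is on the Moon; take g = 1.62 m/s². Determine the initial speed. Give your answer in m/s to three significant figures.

32.0 m/s

At the peak v_y = 0, so v_y0 = √(2gH) = √(2 × 1.62 × 67.1) = 14.74 m/s.
v_y0 = v₀ sin θ ⇒ v₀ = 14.74 / sin 27.4° = 32.04 m/s.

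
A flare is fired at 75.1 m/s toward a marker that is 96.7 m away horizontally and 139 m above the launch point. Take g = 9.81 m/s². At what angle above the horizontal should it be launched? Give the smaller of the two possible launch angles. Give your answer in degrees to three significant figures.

Trajectory: y = x tanθ − g x² (1 + tan²θ)/(2v₀²). With x = 96.7, y = 139, v₀ = 75.1, g = 9.81:
8.132 tan²θ − 96.7 tanθ + (147.1) = 0.
tanθ = [96.7 ± √(96.7² − 4 × 8.132 × (147.1))] / (2 × 8.132) = (96.7 ± 67.56) / 16.26, giving tanθ = 1.791 or 10.10.
θ = 60.83° or 84.35°; the smaller is 60.83°.

60.8°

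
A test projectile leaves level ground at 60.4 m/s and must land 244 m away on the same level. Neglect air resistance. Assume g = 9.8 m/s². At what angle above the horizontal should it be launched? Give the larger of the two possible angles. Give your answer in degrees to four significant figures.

69.52°

R = v₀² sin 2θ / g gives sin 2θ = gR/v₀² = 9.80·244/60.4² = 0.6555.
2θ = 40.95° or 180° − 40.95° = 139.0°, so θ = 20.48° or 69.52°.
The larger angle is 69.52°.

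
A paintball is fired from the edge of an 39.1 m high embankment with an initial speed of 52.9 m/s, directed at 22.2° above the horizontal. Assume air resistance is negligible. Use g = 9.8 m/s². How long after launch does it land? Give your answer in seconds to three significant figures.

5.52 s

Horizontal component vₓ = 52.90 cos 22.2° = 48.98 m/s; vertical v_y0 = 52.90 sin 22.2° = 19.99 m/s.
With up positive and y = 0 at the ground: y(t) = 39.1 + (19.99) t − 4.900 t². Setting y = 0 and taking the positive root: t = [19.99 + √(19.99² + 2·9.80·39.1)] / 9.80 = (19.99 + 34.14) / 9.80 = 5.524 s.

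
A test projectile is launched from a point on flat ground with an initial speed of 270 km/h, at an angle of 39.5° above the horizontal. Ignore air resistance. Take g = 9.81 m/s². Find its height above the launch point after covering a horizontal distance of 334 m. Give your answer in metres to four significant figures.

Convert: 270 km/h = 270/3.6 = 75.00 m/s.
Resolve: vₓ = 75.00 cos 39.5° = 57.87 m/s and v_y0 = 75.00 sin 39.5° = 47.71 m/s.
Time to reach x = 334 m: t = x/vₓ = 334/57.87 = 5.771 s.
Height: y = v_y0 t − ½ g t² = 47.71 × 5.771 − 4.905 × 5.771² = 275.3 − 163.4 = 111.9 m.

111.9 m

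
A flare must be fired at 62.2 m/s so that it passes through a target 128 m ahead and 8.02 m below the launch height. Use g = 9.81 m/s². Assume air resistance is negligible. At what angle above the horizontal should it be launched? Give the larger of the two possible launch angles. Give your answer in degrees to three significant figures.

Trajectory: y = x tanθ − g x² (1 + tan²θ)/(2v₀²). With x = 128, y = −8.02, v₀ = 62.2, g = 9.81:
20.77 tan²θ − 128 tanθ + (12.75) = 0.
tanθ = [128 ± √(128² − 4 × 20.77 × (12.75))] / (2 × 20.77) = (128 ± 123.8) / 41.54, giving tanθ = 0.1013 or 6.061.
θ = 5.784° or 80.63°; the larger is 80.63°.

80.6°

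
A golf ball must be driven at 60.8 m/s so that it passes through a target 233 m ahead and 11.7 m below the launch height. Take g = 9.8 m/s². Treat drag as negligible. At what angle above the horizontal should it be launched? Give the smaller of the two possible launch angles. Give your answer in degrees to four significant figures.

Trajectory: y = x tanθ − g x² (1 + tan²θ)/(2v₀²). With x = 233, y = −11.7, v₀ = 60.8, g = 9.80:
71.96 tan²θ − 233 tanθ + (60.26) = 0.
tanθ = [233 ± √(233² − 4 × 71.96 × (60.26))] / (2 × 71.96) = (233 ± 192.2) / 143.9, giving tanθ = 0.2834 or 2.954.
θ = 15.83° or 71.30°; the smaller is 15.83°.

15.83°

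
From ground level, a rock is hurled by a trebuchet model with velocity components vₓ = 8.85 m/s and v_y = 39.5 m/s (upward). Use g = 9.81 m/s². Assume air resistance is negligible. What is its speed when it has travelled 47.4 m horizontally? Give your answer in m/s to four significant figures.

Time to reach x = 47.4 m: t = x/vₓ = 47.4/8.850 = 5.356 s.
Vertical velocity there: v_y = v_y0 − g t = 39.50 − 9.81 × 5.356 = −13.04 m/s.
Speed: √(vₓ² + v_y²) = √(8.850² + 13.04²) = 15.76 m/s.

15.76 m/s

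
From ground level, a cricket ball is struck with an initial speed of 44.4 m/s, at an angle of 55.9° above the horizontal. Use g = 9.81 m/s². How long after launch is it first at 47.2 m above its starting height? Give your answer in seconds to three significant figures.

Horizontal component vₓ = 44.40 cos 55.9° = 24.89 m/s; vertical v_y0 = 44.40 sin 55.9° = 36.77 m/s.
Set y = v_y0 t − ½ g t² = 47.2: 4.905 t² − 36.77 t + 47.2 = 0.
t = [36.77 ± √(36.77² − 2·9.81·47.2)] / 9.81 = (36.77 ± 20.63) / 9.81, so t = 1.645 s or t = 5.851 s.
The first (ascending) time is 1.645 s.

1.64 s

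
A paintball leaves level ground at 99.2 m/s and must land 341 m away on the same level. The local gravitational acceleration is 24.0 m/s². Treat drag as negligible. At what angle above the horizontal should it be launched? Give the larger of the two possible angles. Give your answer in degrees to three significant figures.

R = v₀² sin 2θ / g gives sin 2θ = gR/v₀² = 24.0·341/99.2² = 0.8317.
2θ = 56.27° or 180° − 56.27° = 123.7°, so θ = 28.13° or 61.87°.
The larger angle is 61.87°.

61.9°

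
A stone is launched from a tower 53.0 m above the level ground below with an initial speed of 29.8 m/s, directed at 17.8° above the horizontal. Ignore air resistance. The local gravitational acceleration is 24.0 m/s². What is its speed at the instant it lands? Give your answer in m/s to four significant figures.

58.58 m/s

vₓ = 29.80 cos 17.8° = 28.37 m/s; v_y0 = 29.80 sin 17.8° = 9.110 m/s.
With up positive and y = 0 at the ground: y(t) = 53.0 + (9.110) t − 12.00 t². Setting y = 0 and taking the positive root: t = [9.110 + √(9.110² + 2·24.0·53.0)] / 24.0 = (9.110 + 51.25) / 24.0 = 2.515 s.
Vertical velocity at impact: v_y = v_y0 − g t = 9.110 − 24.0 × 2.515 = −51.25 m/s.
Speed: |v| = √(vₓ² + v_y²) = √(28.37² + 51.25²) = 58.58 m/s.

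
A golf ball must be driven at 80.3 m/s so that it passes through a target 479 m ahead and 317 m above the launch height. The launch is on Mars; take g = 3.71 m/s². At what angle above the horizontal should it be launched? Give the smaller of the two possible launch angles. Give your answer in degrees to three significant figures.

Trajectory: y = x tanθ − g x² (1 + tan²θ)/(2v₀²). With x = 479, y = 317, v₀ = 80.3, g = 3.71:
66.01 tan²θ − 479 tanθ + (383.0) = 0.
tanθ = [479 ± √(479² − 4 × 66.01 × (383.0))] / (2 × 66.01) = (479 ± 358.2) / 132.0, giving tanθ = 0.9150 or 6.342.
θ = 42.46° or 81.04°; the smaller is 42.46°.

42.5°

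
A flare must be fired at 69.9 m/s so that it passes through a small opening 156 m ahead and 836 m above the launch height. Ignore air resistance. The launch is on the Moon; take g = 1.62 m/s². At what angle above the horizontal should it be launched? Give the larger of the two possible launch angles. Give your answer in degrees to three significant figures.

Trajectory: y = x tanθ − g x² (1 + tan²θ)/(2v₀²). With x = 156, y = 836, v₀ = 69.9, g = 1.62:
4.034 tan²θ − 156 tanθ + (840.0) = 0.
tanθ = [156 ± √(156² − 4 × 4.034 × (840.0))] / (2 × 4.034) = (156 ± 103.8) / 8.069, giving tanθ = 6.466 or 32.20.
θ = 81.21° or 88.22°; the larger is 88.22°.

88.2°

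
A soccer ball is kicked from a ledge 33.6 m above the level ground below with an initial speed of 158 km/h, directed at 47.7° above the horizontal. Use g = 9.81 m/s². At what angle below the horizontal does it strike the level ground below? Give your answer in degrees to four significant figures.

Convert: 158 km/h = 158/3.6 = 43.89 m/s.
Horizontal component vₓ = 43.89 cos 47.7° = 29.54 m/s; vertical v_y0 = 43.89 sin 47.7° = 32.46 m/s.
With up positive and y = 0 at the ground: y(t) = 33.6 + (32.46) t − 4.905 t². Setting y = 0 and taking the positive root: t = [32.46 + √(32.46² + 2·9.81·33.6)] / 9.81 = (32.46 + 41.39) / 9.81 = 7.528 s.
At impact: v_y = v_y0 − g t = −41.39 m/s; vₓ = 29.54 m/s.
Angle below horizontal: arctan(|v_y|/vₓ) = arctan(41.39/29.54) = 54.49°.

54.49°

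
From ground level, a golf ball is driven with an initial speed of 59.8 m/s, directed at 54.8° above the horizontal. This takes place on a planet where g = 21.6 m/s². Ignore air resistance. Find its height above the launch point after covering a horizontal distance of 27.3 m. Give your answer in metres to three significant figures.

31.9 m

vₓ = 59.80 cos 54.8° = 34.47 m/s; v_y0 = 59.80 sin 54.8° = 48.87 m/s.
Time to reach x = 27.3 m: t = x/vₓ = 27.3/34.47 = 0.7920 s.
Height: y = v_y0 t − ½ g t² = 48.87 × 0.7920 − 10.80 × 0.7920² = 38.70 − 6.774 = 31.93 m.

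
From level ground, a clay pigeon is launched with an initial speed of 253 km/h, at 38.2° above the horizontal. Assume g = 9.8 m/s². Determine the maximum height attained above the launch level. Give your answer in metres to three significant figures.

Convert: 253 km/h = 253/3.6 = 70.28 m/s.
Horizontal component vₓ = 70.28 cos 38.2° = 55.23 m/s; vertical v_y0 = 70.28 sin 38.2° = 43.46 m/s.
Maximum height: H = v_y0² / (2g) = 43.46² / (2 × 9.80) = 96.37 m.

96.4 m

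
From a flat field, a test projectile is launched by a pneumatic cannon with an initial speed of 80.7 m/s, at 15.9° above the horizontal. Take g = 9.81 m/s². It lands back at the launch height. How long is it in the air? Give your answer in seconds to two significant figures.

Resolve: vₓ = 80.70 cos 15.9° = 77.61 m/s and v_y0 = 80.70 sin 15.9° = 22.11 m/s.
Landing at launch height ⇒ T = 2 v_y0 / g = 2 × 22.11 / 9.81 = 4.507 s.

4.5 s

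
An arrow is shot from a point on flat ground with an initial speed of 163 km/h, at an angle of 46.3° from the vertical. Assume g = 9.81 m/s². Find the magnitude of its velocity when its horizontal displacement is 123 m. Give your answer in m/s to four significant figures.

Convert: 163 km/h = 163/3.6 = 45.28 m/s.
Resolve: vₓ = 45.28 sin 46.3° = 32.73 m/s and v_y0 = 45.28 cos 46.3° = 31.28 m/s.
At x = 123 m, t = x/vₓ = 123/32.73 = 3.758 s.
Vertical velocity there: v_y = v_y0 − g t = 31.28 − 9.81 × 3.758 = −5.580 m/s.
Speed: √(vₓ² + v_y²) = √(32.73² + 5.580²) = 33.21 m/s.

33.21 m/s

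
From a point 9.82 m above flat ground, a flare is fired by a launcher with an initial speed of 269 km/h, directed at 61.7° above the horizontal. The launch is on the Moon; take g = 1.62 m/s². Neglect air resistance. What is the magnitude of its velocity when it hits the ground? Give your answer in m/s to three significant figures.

Convert: 269 km/h = 269/3.6 = 74.72 m/s.
Resolve: vₓ = 74.72 cos 61.7° = 35.42 m/s and v_y0 = 74.72 sin 61.7° = 65.79 m/s.
With up positive and y = 0 at the ground: y(t) = 9.82 + (65.79) t − 0.8100 t². Setting y = 0 and taking the positive root: t = [65.79 + √(65.79² + 2·1.62·9.82)] / 1.62 = (65.79 + 66.03) / 1.62 = 81.37 s.
Vertical velocity at impact: v_y = v_y0 − g t = 65.79 − 1.62 × 81.37 = −66.03 m/s.
Speed: |v| = √(vₓ² + v_y²) = √(35.42² + 66.03²) = 74.93 m/s.

74.9 m/s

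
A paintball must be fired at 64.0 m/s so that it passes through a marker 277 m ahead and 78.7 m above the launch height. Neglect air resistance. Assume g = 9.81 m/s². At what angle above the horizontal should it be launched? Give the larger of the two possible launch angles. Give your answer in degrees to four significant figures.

Trajectory: y = x tanθ − g x² (1 + tan²θ)/(2v₀²). With x = 277, y = 78.7, v₀ = 64.0, g = 9.81:
91.88 tan²θ − 277 tanθ + (170.6) = 0.
tanθ = [277 ± √(277² − 4 × 91.88 × (170.6))] / (2 × 91.88) = (277 ± 118.5) / 183.8, giving tanθ = 0.8627 or 2.152.
θ = 40.78° or 65.08°; the larger is 65.08°.

65.08°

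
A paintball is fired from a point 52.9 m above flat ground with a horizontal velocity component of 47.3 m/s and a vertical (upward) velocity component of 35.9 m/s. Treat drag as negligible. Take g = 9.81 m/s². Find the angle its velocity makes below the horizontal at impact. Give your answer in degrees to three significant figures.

45.6°

Vertical motion (up positive, ground at y = 0): 4.905 t² − (35.90) t − 52.9 = 0, so t = (35.90 + √(35.90² + 2·9.81·52.9)) / 9.81 = (35.90 + 48.24) / 9.81 = 8.577 s.
At impact: v_y = v_y0 − g t = −48.24 m/s; vₓ = 47.30 m/s.
Angle below horizontal: arctan(|v_y|/vₓ) = arctan(48.24/47.30) = 45.56°.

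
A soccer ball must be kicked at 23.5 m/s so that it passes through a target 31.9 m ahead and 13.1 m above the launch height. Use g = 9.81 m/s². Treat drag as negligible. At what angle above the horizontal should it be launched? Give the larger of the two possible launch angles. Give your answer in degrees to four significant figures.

Trajectory: y = x tanθ − g x² (1 + tan²θ)/(2v₀²). With x = 31.9, y = 13.1, v₀ = 23.5, g = 9.81:
9.038 tan²θ − 31.9 tanθ + (22.14) = 0.
tanθ = [31.9 ± √(31.9² − 4 × 9.038 × (22.14))] / (2 × 9.038) = (31.9 ± 14.74) / 18.08, giving tanθ = 0.9493 or 2.580.
θ = 43.51° or 68.81°; the larger is 68.81°.

68.81°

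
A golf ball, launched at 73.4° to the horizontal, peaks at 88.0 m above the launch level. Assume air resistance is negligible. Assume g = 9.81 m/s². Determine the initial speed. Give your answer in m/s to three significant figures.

At the peak v_y = 0, so v_y0 = √(2gH) = √(2 × 9.81 × 88.0) = 41.55 m/s.
v_y0 = v₀ sin θ ⇒ v₀ = 41.55 / sin 73.4° = 43.36 m/s.

43.4 m/s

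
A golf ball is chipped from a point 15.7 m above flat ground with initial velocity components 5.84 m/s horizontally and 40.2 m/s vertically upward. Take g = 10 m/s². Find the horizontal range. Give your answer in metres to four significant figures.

Vertical motion (up positive, ground at y = 0): 5.000 t² − (40.20) t − 15.7 = 0, so t = (40.20 + √(40.20² + 2·10.0·15.7)) / 10.0 = (40.20 + 43.93) / 10.0 = 8.413 s.
Horizontal distance: R = vₓ t = 5.840 × 8.413 = 49.13 m.

49.13 m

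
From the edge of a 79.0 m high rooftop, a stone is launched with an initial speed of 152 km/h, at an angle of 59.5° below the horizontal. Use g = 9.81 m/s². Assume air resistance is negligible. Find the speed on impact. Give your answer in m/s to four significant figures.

57.73 m/s

Convert: 152 km/h = 152/3.6 = 42.22 m/s.
Horizontal component vₓ = 42.22 cos 59.5° = 21.43 m/s; vertical v_y0 = −36.38 m/s (downward).
With up positive and y = 0 at the ground: y(t) = 79.0 + (−36.38) t − 4.905 t². Setting y = 0 and taking the positive root: t = [−36.38 + √(36.38² + 2·9.81·79.0)] / 9.81 = (−36.38 + 53.60) / 9.81 = 1.756 s.
Vertical velocity at impact: v_y = v_y0 − g t = −36.38 − 9.81 × 1.756 = −53.60 m/s.
Speed: |v| = √(vₓ² + v_y²) = √(21.43² + 53.60²) = 57.73 m/s.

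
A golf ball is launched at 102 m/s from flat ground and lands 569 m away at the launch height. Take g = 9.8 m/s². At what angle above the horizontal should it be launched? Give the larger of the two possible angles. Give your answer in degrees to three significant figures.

73.8°

R = v₀² sin 2θ / g gives sin 2θ = gR/v₀² = 9.80·569/102² = 0.5360.
2θ = 32.41° or 180° − 32.41° = 147.6°, so θ = 16.20° or 73.80°.
The larger angle is 73.80°.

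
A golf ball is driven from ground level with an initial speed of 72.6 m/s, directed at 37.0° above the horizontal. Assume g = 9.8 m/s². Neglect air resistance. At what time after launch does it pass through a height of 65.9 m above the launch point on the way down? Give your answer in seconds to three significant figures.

6.99 s

Horizontal component vₓ = 72.60 cos 37.0° = 57.98 m/s; vertical v_y0 = 72.60 sin 37.0° = 43.69 m/s.
Set y = v_y0 t − ½ g t² = 65.9: 4.900 t² − 43.69 t + 65.9 = 0.
Quadratic formula: t = (43.69 ± √617.33) / 9.80 = (43.69 ± 24.85) / 9.80 → t = 1.923 s or 6.994 s.
The descending-branch root is 6.994 s.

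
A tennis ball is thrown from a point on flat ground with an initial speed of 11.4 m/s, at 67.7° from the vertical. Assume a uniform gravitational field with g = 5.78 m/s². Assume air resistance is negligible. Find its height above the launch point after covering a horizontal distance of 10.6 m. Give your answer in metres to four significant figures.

Horizontal component vₓ = 11.40 sin 67.7° = 10.55 m/s; vertical v_y0 = 11.40 cos 67.7° = 4.326 m/s.
Time to reach x = 10.6 m: t = x/vₓ = 10.6/10.55 = 1.005 s.
Height: y = v_y0 t − ½ g t² = 4.326 × 1.005 − 2.890 × 1.005² = 4.347 − 2.919 = 1.428 m.

1.428 m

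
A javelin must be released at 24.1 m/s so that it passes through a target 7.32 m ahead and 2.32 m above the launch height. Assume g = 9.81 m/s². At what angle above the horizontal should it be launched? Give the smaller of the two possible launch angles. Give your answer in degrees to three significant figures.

Trajectory: y = x tanθ − g x² (1 + tan²θ)/(2v₀²). With x = 7.32, y = 2.32, v₀ = 24.1, g = 9.81:
0.4525 tan²θ − 7.32 tanθ + (2.773) = 0.
tanθ = [7.32 ± √(7.32² − 4 × 0.4525 × (2.773))] / (2 × 0.4525) = (7.32 ± 6.969) / 0.9050, giving tanθ = 0.3881 or 15.79.
θ = 21.21° or 86.38°; the smaller is 21.21°.

21.2°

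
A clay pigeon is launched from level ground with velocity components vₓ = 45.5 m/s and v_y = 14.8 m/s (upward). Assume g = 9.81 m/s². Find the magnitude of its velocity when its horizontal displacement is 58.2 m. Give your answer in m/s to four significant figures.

Time to reach x = 58.2 m: t = x/vₓ = 58.2/45.50 = 1.279 s.
Vertical velocity there: v_y = v_y0 − g t = 14.80 − 9.81 × 1.279 = 2.252 m/s.
Speed: √(vₓ² + v_y²) = √(45.50² + 2.252²) = 45.56 m/s.

45.56 m/s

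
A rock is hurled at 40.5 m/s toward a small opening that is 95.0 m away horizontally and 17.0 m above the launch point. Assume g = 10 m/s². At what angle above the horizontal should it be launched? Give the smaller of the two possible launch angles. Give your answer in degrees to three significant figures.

29.2°

Trajectory: y = x tanθ − g x² (1 + tan²θ)/(2v₀²). With x = 95.0, y = 17.0, v₀ = 40.5, g = 10.0:
27.51 tan²θ − 95.0 tanθ + (44.51) = 0.
tanθ = [95.0 ± √(95.0² − 4 × 27.51 × (44.51))] / (2 × 27.51) = (95.0 ± 64.24) / 55.02, giving tanθ = 0.5590 or 2.894.
θ = 29.21° or 70.94°; the smaller is 29.21°.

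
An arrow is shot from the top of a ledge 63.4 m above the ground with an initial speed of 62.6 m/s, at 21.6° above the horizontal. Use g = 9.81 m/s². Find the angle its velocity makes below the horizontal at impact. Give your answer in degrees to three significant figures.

35.9°

Horizontal component vₓ = 62.60 cos 21.6° = 58.20 m/s; vertical v_y0 = 62.60 sin 21.6° = 23.04 m/s.
With up positive and y = 0 at the ground: y(t) = 63.4 + (23.04) t − 4.905 t². Setting y = 0 and taking the positive root: t = [23.04 + √(23.04² + 2·9.81·63.4)] / 9.81 = (23.04 + 42.13) / 9.81 = 6.644 s.
At impact: v_y = v_y0 − g t = −42.13 m/s; vₓ = 58.20 m/s.
Angle below horizontal: arctan(|v_y|/vₓ) = arctan(42.13/58.20) = 35.90°.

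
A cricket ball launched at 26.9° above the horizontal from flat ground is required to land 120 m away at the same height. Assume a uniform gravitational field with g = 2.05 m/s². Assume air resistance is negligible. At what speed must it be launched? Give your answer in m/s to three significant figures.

17.5 m/s

Level-ground range: R = v₀² sin(2θ)/g, so v₀ = √(gR / sin 2θ).
v₀ = √(2.05 × 120 / sin 53.80°) = √(246.0 / 0.8070) = √304.85 = 17.46 m/s.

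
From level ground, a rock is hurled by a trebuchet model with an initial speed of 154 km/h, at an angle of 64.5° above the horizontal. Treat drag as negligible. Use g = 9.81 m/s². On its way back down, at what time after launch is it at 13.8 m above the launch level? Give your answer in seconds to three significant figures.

Convert: 154 km/h = 154/3.6 = 42.78 m/s.
vₓ = 42.78 cos 64.5° = 18.42 m/s; v_y0 = 42.78 sin 64.5° = 38.61 m/s.
Set y = v_y0 t − ½ g t² = 13.8: 4.905 t² − 38.61 t + 13.8 = 0.
Quadratic formula: t = (38.61 ± √1220.0) / 9.81 = (38.61 ± 34.93) / 9.81 → t = 0.3753 s or 7.496 s.
The descending-branch root is 7.496 s.

7.50 s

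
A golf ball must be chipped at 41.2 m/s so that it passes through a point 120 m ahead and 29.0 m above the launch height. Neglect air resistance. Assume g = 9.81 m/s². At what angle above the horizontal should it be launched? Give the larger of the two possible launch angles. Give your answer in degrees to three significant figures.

Trajectory: y = x tanθ − g x² (1 + tan²θ)/(2v₀²). With x = 120, y = 29.0, v₀ = 41.2, g = 9.81:
41.61 tan²θ − 120 tanθ + (70.61) = 0.
tanθ = [120 ± √(120² − 4 × 41.61 × (70.61))] / (2 × 41.61) = (120 ± 51.45) / 83.22, giving tanθ = 0.8237 or 2.060.
θ = 39.48° or 64.11°; the larger is 64.11°.

64.1°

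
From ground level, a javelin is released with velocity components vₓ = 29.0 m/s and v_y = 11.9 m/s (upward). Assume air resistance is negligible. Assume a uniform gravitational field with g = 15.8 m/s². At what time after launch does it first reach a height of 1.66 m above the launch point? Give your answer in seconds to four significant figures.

0.1556 s

Require v_y0 t − ½ g t² = 1.66, i.e. 7.900 t² − 11.90 t + 1.66 = 0.
t = [11.90 ± √(11.90² − 2·15.8·1.66)] / 15.8 = (11.90 ± 9.442) / 15.8, so t = 0.1556 s or t = 1.351 s.
The first (ascending) time is 0.1556 s.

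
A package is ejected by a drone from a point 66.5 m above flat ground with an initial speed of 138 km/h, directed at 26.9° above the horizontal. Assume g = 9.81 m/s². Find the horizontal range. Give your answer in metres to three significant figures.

200 m

Convert: 138 km/h = 138/3.6 = 38.33 m/s.
Components: vₓ = 38.33 cos 26.9° = 34.19 m/s, v_y0 = 38.33 sin 26.9° = 17.34 m/s.
The projectile lands when y = 66.5 + (17.34) t − ½·9.81·t² = 0. Positive root: t = (17.34 + √(17.34² + 2·9.81·66.5)) / 9.81 = (17.34 + 40.07) / 9.81 = 5.852 s.
Horizontal distance: R = vₓ t = 34.19 × 5.852 = 200.1 m.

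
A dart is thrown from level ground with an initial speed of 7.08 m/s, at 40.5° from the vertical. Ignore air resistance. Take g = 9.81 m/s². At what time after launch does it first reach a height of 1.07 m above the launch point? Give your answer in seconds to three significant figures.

0.261 s

Horizontal component vₓ = 7.080 sin 40.5° = 4.598 m/s; vertical v_y0 = 7.080 cos 40.5° = 5.384 m/s.
Set y = v_y0 t − ½ g t² = 1.07: 4.905 t² − 5.384 t + 1.07 = 0.
Quadratic formula: t = (5.384 ± √7.9905) / 9.81 = (5.384 ± 2.827) / 9.81 → t = 0.2606 s or 0.8369 s.
The first (ascending) time is 0.2606 s.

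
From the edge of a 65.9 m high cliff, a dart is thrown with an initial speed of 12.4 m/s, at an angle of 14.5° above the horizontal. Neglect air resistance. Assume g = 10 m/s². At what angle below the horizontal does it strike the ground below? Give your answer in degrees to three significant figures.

71.8°

vₓ = 12.40 cos 14.5° = 12.01 m/s; v_y0 = 12.40 sin 14.5° = 3.105 m/s.
The projectile lands when y = 65.9 + (3.105) t − ½·10.0·t² = 0. Positive root: t = (3.105 + √(3.105² + 2·10.0·65.9)) / 10.0 = (3.105 + 36.44) / 10.0 = 3.954 s.
At impact: v_y = v_y0 − g t = −36.44 m/s; vₓ = 12.01 m/s.
Angle below horizontal: arctan(|v_y|/vₓ) = arctan(36.44/12.01) = 71.76°.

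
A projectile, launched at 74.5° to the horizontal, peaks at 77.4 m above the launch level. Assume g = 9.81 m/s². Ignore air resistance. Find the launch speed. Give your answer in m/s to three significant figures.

40.4 m/s

At the peak v_y = 0, so v_y0 = √(2gH) = √(2 × 9.81 × 77.4) = 38.97 m/s.
v_y0 = v₀ sin θ ⇒ v₀ = 38.97 / sin 74.5° = 40.44 m/s.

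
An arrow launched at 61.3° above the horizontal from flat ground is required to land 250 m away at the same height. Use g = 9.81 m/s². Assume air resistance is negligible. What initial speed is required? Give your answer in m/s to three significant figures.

Level-ground range: R = v₀² sin(2θ)/g, so v₀ = √(gR / sin 2θ).
v₀ = √(9.81 × 250 / sin 122.6°) = √(2452 / 0.8425) = √2911.1 = 53.96 m/s.

54.0 m/s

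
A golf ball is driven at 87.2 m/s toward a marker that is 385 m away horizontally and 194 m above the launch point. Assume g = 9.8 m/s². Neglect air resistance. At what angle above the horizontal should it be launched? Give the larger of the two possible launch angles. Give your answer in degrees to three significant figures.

Trajectory: y = x tanθ − g x² (1 + tan²θ)/(2v₀²). With x = 385, y = 194, v₀ = 87.2, g = 9.80:
95.52 tan²θ − 385 tanθ + (289.5) = 0.
tanθ = [385 ± √(385² − 4 × 95.52 × (289.5))] / (2 × 95.52) = (385 ± 193.9) / 191.0, giving tanθ = 1.000 or 3.030.
θ = 45.01° or 71.74°; the larger is 71.74°.

71.7°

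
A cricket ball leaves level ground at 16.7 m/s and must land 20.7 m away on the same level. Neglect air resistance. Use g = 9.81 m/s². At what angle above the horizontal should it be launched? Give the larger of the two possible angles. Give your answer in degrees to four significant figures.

66.64°

R = v₀² sin 2θ / g gives sin 2θ = gR/v₀² = 9.81·20.7/16.7² = 0.7281.
2θ = 46.73° or 180° − 46.73° = 133.3°, so θ = 23.36° or 66.64°.
The larger angle is 66.64°.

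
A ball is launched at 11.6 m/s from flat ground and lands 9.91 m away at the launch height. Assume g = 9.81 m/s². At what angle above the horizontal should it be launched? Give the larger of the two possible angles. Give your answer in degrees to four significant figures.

66.87°

R = v₀² sin 2θ / g gives sin 2θ = gR/v₀² = 9.81·9.91/11.6² = 0.7225.
2θ = 46.26° or 180° − 46.26° = 133.7°, so θ = 23.13° or 66.87°.
The larger angle is 66.87°.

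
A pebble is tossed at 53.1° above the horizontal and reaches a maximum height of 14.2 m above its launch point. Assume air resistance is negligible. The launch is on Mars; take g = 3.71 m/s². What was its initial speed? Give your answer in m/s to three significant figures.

At the peak v_y = 0, so v_y0 = √(2gH) = √(2 × 3.71 × 14.2) = 10.26 m/s.
v_y0 = v₀ sin θ ⇒ v₀ = 10.26 / sin 53.1° = 12.84 m/s.

12.8 m/s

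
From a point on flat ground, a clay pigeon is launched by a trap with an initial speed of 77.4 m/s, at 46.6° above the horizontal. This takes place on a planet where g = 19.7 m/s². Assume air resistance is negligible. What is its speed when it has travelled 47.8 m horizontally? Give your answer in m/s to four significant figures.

65.67 m/s

Components: vₓ = 77.40 cos 46.6° = 53.18 m/s, v_y0 = 77.40 sin 46.6° = 56.24 m/s.
x = vₓ t ⇒ t = 47.8/53.18 = 0.8988 s.
Vertical velocity there: v_y = v_y0 − g t = 56.24 − 19.7 × 0.8988 = 38.53 m/s.
Speed: √(vₓ² + v_y²) = √(53.18² + 38.53²) = 65.67 m/s.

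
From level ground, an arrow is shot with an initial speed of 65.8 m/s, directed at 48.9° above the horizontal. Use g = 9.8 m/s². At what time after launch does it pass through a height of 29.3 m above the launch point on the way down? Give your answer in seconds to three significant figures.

vₓ = 65.80 cos 48.9° = 43.26 m/s; v_y0 = 65.80 sin 48.9° = 49.58 m/s.
Height y(t) = 49.58 t − 4.900 t² = 29.3 gives 4.900 t² − 49.58 t + 29.3 = 0.
Quadratic formula: t = (49.58 ± √1884.3) / 9.80 = (49.58 ± 43.41) / 9.80 → t = 0.6302 s or 9.489 s.
The descending-branch root is 9.489 s.

9.49 s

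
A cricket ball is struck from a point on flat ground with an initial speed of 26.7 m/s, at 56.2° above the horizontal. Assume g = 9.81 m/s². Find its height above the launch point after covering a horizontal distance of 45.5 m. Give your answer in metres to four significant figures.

21.94 m

Components: vₓ = 26.70 cos 56.2° = 14.85 m/s, v_y0 = 26.70 sin 56.2° = 22.19 m/s.
At x = 45.5 m, t = x/vₓ = 45.5/14.85 = 3.063 s.
Height: y = v_y0 t − ½ g t² = 22.19 × 3.063 − 4.905 × 3.063² = 67.97 − 46.03 = 21.94 m.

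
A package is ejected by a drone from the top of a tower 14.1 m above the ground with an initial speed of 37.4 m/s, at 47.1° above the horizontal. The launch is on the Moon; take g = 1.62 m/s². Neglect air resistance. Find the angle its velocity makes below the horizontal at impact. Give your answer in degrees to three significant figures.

47.9°

Resolve: vₓ = 37.40 cos 47.1° = 25.46 m/s and v_y0 = 37.40 sin 47.1° = 27.40 m/s.
Vertical motion (up positive, ground at y = 0): 0.8100 t² − (27.40) t − 14.1 = 0, so t = (27.40 + √(27.40² + 2·1.62·14.1)) / 1.62 = (27.40 + 28.22) / 1.62 = 34.33 s.
At impact: v_y = v_y0 − g t = −28.22 m/s; vₓ = 25.46 m/s.
Angle below horizontal: arctan(|v_y|/vₓ) = arctan(28.22/25.46) = 47.94°.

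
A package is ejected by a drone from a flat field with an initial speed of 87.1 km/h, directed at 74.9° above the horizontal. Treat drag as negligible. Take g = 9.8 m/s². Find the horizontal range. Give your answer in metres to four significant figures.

Convert: 87.1 km/h = 87.1/3.6 = 24.19 m/s.
Horizontal component vₓ = 24.19 cos 74.9° = 6.303 m/s; vertical v_y0 = 24.19 sin 74.9° = 23.36 m/s.
Flight time T = 2 v_y0 / g = 4.767 s.
Range: R = vₓ T = 6.303 × 4.767 = 30.05 m.

30.05 m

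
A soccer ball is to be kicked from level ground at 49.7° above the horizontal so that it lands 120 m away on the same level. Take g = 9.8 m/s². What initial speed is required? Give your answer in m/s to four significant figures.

Level-ground range: R = v₀² sin(2θ)/g, so v₀ = √(gR / sin 2θ).
v₀ = √(9.80 × 120 / sin 99.40°) = √(1176 / 0.9866) = √1192.0 = 34.53 m/s.

34.53 m/s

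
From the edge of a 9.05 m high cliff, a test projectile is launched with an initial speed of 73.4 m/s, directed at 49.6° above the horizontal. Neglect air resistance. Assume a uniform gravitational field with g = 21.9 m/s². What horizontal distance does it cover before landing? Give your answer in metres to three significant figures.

250 m

Resolve: vₓ = 73.40 cos 49.6° = 47.57 m/s and v_y0 = 73.40 sin 49.6° = 55.90 m/s.
With up positive and y = 0 at the ground: y(t) = 9.05 + (55.90) t − 10.95 t². Setting y = 0 and taking the positive root: t = [55.90 + √(55.90² + 2·21.9·9.05)] / 21.9 = (55.90 + 59.34) / 21.9 = 5.262 s.
Horizontal distance: R = vₓ t = 47.57 × 5.262 = 250.3 m.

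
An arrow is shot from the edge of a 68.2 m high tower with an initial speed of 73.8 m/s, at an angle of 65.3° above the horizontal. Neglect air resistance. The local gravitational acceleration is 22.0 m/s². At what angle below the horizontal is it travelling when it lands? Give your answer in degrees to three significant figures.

Components: vₓ = 73.80 cos 65.3° = 30.84 m/s, v_y0 = 73.80 sin 65.3° = 67.05 m/s.
Vertical motion (up positive, ground at y = 0): 11.00 t² − (67.05) t − 68.2 = 0, so t = (67.05 + √(67.05² + 2·22.0·68.2)) / 22.0 = (67.05 + 86.58) / 22.0 = 6.983 s.
At impact: v_y = v_y0 − g t = −86.58 m/s; vₓ = 30.84 m/s.
Angle below horizontal: arctan(|v_y|/vₓ) = arctan(86.58/30.84) = 70.39°.

70.4°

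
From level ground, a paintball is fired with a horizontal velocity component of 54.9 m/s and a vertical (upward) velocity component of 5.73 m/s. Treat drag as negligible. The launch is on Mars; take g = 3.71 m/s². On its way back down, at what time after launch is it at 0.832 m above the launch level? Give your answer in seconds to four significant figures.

Require v_y0 t − ½ g t² = 0.832, i.e. 1.855 t² − 5.730 t + 0.832 = 0.
t = [5.730 ± √(5.730² − 2·3.71·0.832)] / 3.71 = (5.730 ± 5.163) / 3.71, so t = 0.1528 s or t = 2.936 s.
The descending-branch root is 2.936 s.

2.936 s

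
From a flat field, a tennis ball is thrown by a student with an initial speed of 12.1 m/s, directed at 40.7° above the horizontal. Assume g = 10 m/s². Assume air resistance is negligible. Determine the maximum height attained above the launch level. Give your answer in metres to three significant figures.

3.11 m

vₓ = 12.10 cos 40.7° = 9.173 m/s; v_y0 = 12.10 sin 40.7° = 7.890 m/s.
Peak height H = v_y0² / (2g) = 62.258 / 20.00 = 3.113 m.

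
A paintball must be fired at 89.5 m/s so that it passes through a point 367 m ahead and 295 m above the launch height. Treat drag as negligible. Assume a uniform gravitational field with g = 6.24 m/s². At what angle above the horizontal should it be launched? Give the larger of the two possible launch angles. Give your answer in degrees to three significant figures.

Trajectory: y = x tanθ − g x² (1 + tan²θ)/(2v₀²). With x = 367, y = 295, v₀ = 89.5, g = 6.24:
52.46 tan²θ − 367 tanθ + (347.5) = 0.
tanθ = [367 ± √(367² − 4 × 52.46 × (347.5))] / (2 × 52.46) = (367 ± 248.5) / 104.9, giving tanθ = 1.129 or 5.867.
θ = 48.47° or 80.33°; the larger is 80.33°.

80.3°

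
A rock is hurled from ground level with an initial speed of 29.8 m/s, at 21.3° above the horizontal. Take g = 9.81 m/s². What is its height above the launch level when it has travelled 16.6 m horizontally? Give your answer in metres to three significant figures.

Horizontal component vₓ = 29.80 cos 21.3° = 27.76 m/s; vertical v_y0 = 29.80 sin 21.3° = 10.82 m/s.
x = vₓ t ⇒ t = 16.6/27.76 = 0.5979 s.
Height: y = v_y0 t − ½ g t² = 10.82 × 0.5979 − 4.905 × 0.5979² = 6.472 − 1.753 = 4.719 m.

4.72 m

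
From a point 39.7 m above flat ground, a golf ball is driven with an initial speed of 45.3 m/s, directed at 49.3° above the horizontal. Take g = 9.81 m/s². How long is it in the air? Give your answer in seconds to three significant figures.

Resolve: vₓ = 45.30 cos 49.3° = 29.54 m/s and v_y0 = 45.30 sin 49.3° = 34.34 m/s.
With up positive and y = 0 at the ground: y(t) = 39.7 + (34.34) t − 4.905 t². Setting y = 0 and taking the positive root: t = [34.34 + √(34.34² + 2·9.81·39.7)] / 9.81 = (34.34 + 44.25) / 9.81 = 8.012 s.

8.01 s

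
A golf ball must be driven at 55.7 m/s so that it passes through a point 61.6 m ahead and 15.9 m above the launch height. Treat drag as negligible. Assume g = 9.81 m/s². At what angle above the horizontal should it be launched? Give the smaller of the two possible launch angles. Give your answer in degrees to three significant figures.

20.2°

Trajectory: y = x tanθ − g x² (1 + tan²θ)/(2v₀²). With x = 61.6, y = 15.9, v₀ = 55.7, g = 9.81:
5.999 tan²θ − 61.6 tanθ + (21.90) = 0.
tanθ = [61.6 ± √(61.6² − 4 × 5.999 × (21.90))] / (2 × 5.999) = (61.6 ± 57.18) / 12.00, giving tanθ = 0.3687 or 9.899.
θ = 20.24° or 84.23°; the smaller is 20.24°.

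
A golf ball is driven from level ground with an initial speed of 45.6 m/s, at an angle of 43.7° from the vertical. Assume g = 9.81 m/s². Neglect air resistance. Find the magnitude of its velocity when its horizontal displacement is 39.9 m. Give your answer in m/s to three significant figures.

Resolve: vₓ = 45.60 sin 43.7° = 31.50 m/s and v_y0 = 45.60 cos 43.7° = 32.97 m/s.
x = vₓ t ⇒ t = 39.9/31.50 = 1.266 s.
Vertical velocity there: v_y = v_y0 − g t = 32.97 − 9.81 × 1.266 = 20.54 m/s.
Speed: √(vₓ² + v_y²) = √(31.50² + 20.54²) = 37.61 m/s.

37.6 m/s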